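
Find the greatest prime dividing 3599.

61

3599 = 59 · 61
61 is prime.
So 3599 = 59 · 61; the largest prime factor is 61.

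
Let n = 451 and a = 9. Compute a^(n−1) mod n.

9^1 ≡ 9 (mod 451)
9^2 ≡ 9^2 = 81 ≡ 81 (mod 451)
9^4 ≡ 81^2 = 6561 ≡ 247 (mod 451)
9^8 ≡ 247^2 = 61009 ≡ 124 (mod 451)
9^16 ≡ 124^2 = 15376 ≡ 42 (mod 451)
9^32 ≡ 42^2 = 1764 ≡ 411 (mod 451)
9^64 ≡ 411^2 = 168921 ≡ 247 (mod 451)
9^128 ≡ 247^2 = 61009 ≡ 124 (mod 451)
9^256 ≡ 124^2 = 15376 ≡ 42 (mod 451)
450 = 256 + 128 + 64 + 2 in binary powers of 2.
So 9^450 ≡ 42 · 124 · 247 · 81 ≡ 122 (mod 451).
Since 122 ≠ 1, base 9 is a Fermat witness: 451 is composite.

122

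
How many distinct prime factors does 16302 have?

16302 = 2 · 8151
8151 = 3 · 2717
2717 = 11 · 247
247 = 13 · 19
16302 = 2 · 3 · 11 · 13 · 19, which has 5 distinct prime factors.

5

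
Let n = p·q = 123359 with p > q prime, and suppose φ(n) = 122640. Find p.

439

φ(n) = (p−1)(q−1) = n − (p+q) + 1, so p + q = 123359 − 122640 + 1 = 720.
p and q are the roots of t² − 720t + 123359 = 0.
Discriminant: 720² − 4·123359 = 518400 − 493436 = 24964; √24964 = 158.
q = (720 − 158)/2 = 281, p = (720 + 158)/2 = 439.
Check: 281 · 439 = 123359.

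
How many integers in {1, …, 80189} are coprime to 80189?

Factor: 80189 = 17 · 53 · 89.
φ(80189) = (17−1) · (53−1) · (89−1) = 16 · 52 · 88 = 73216.

73216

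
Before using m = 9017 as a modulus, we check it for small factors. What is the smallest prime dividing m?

71

9017 is odd.
Digit sum 17, not divisible by 3.
Ends in 7: not divisible by 5.
7: 9017 = 7·1288 + 1
11: 9017 = 11·819 + 8
13: 9017 = 13·693 + 8
17: 9017 = 17·530 + 7
19: 9017 = 19·474 + 11
23: 9017 = 23·392 + 1
29: 9017 = 29·310 + 27
31: 9017 = 31·290 + 27
37: 9017 = 37·243 + 26
41: 9017 = 41·219 + 38
43: 9017 = 43·209 + 30
47: 9017 = 47·191 + 40
53: 9017 = 53·170 + 7
59: 9017 = 59·152 + 49
61: 9017 = 61·147 + 50
67: 9017 = 67·134 + 39
71: 9017 = 71·127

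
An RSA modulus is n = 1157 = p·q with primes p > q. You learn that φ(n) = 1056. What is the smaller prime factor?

13

φ(n) = (p−1)(q−1) = n − (p+q) + 1, so p + q = 1157 − 1056 + 1 = 102.
p and q are the roots of t² − 102t + 1157 = 0.
Discriminant: 102² − 4·1157 = 10404 − 4628 = 5776; √5776 = 76.
q = (102 − 76)/2 = 13, p = (102 + 76)/2 = 89.
Check: 13 · 89 = 1157.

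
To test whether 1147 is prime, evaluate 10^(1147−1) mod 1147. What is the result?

10^1 ≡ 10 (mod 1147)
10^2 ≡ 10^2 = 100 ≡ 100 (mod 1147)
10^4 ≡ 100^2 = 10000 ≡ 824 (mod 1147)
10^8 ≡ 824^2 = 678976 ≡ 1099 (mod 1147)
10^16 ≡ 1099^2 = 1207801 ≡ 10 (mod 1147)
10^32 ≡ 10^2 = 100 ≡ 100 (mod 1147)
10^64 ≡ 100^2 = 10000 ≡ 824 (mod 1147)
10^128 ≡ 824^2 = 678976 ≡ 1099 (mod 1147)
10^256 ≡ 1099^2 = 1207801 ≡ 10 (mod 1147)
10^512 ≡ 10^2 = 100 ≡ 100 (mod 1147)
10^1024 ≡ 100^2 = 10000 ≡ 824 (mod 1147)
1146 = 1024 + 64 + 32 + 16 + 8 + 2 in binary powers of 2.
So 10^1146 ≡ 824 · 824 · 100 · 10 · 1099 · 100 ≡ 963 (mod 1147).
Since 963 ≠ 1, base 10 is a Fermat witness: 1147 is composite.

963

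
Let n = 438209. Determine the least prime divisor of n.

17

438209 is odd.
Digit sum 26, not divisible by 3.
Ends in 9: not divisible by 5.
7: 438209 = 7·62601 + 2
11: 438209 = 11·39837 + 2
13: 438209 = 13·33708 + 5
17: 438209 = 17·25777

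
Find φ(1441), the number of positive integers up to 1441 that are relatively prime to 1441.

1300

Factor: 1441 = 11 · 131.
φ(1441) = (11−1) · (131−1) = 10 · 130 = 1300.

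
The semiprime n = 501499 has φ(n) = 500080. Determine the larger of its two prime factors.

761

φ(n) = (p−1)(q−1) = n − (p+q) + 1, so p + q = 501499 − 500080 + 1 = 1420.
p and q are the roots of t² − 1420t + 501499 = 0.
Discriminant: 1420² − 4·501499 = 2016400 − 2005996 = 10404; √10404 = 102.
q = (1420 − 102)/2 = 659, p = (1420 + 102)/2 = 761.
Check: 659 · 761 = 501499.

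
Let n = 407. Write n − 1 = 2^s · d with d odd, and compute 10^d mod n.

285

407 − 1 = 406 = 2^1 · 203, so d = 203.
10^1 ≡ 10 (mod 407)
10^2 ≡ 10^2 = 100 ≡ 100 (mod 407)
10^4 ≡ 100^2 = 10000 ≡ 232 (mod 407)
10^8 ≡ 232^2 = 53824 ≡ 100 (mod 407)
10^16 ≡ 100^2 = 10000 ≡ 232 (mod 407)
10^32 ≡ 232^2 = 53824 ≡ 100 (mod 407)
10^64 ≡ 100^2 = 10000 ≡ 232 (mod 407)
10^128 ≡ 232^2 = 53824 ≡ 100 (mod 407)
203 = 128 + 64 + 8 + 2 + 1 in binary powers of 2.
So 10^203 ≡ 100 · 232 · 100 · 100 · 10 ≡ 285 (mod 407).
Squaring chain: 285; never reaches −1, so base 10 is a Miller–Rabin witness that 407 is composite.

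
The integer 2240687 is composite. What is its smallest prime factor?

43

2240687 is odd.
Digit sum 29, not divisible by 3.
Ends in 7: not divisible by 5.
7: 2240687 = 7·320098 + 1
11: 2240687 = 11·203698 + 9
13: 2240687 = 13·172360 + 7
17: 2240687 = 17·131805 + 2
19: 2240687 = 19·117930 + 17
23: 2240687 = 23·97421 + 4
29: 2240687 = 29·77265 + 2
31: 2240687 = 31·72280 + 7
37: 2240687 = 37·60559 + 4
41: 2240687 = 41·54650 + 37
43: 2240687 = 43·52109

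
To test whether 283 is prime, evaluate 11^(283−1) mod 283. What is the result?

1

11^1 ≡ 11 (mod 283)
11^2 ≡ 11^2 = 121 ≡ 121 (mod 283)
11^4 ≡ 121^2 = 14641 ≡ 208 (mod 283)
11^8 ≡ 208^2 = 43264 ≡ 248 (mod 283)
11^16 ≡ 248^2 = 61504 ≡ 93 (mod 283)
11^32 ≡ 93^2 = 8649 ≡ 159 (mod 283)
11^64 ≡ 159^2 = 25281 ≡ 94 (mod 283)
11^128 ≡ 94^2 = 8836 ≡ 63 (mod 283)
11^256 ≡ 63^2 = 3969 ≡ 7 (mod 283)
282 = 256 + 16 + 8 + 2 in binary powers of 2.
So 11^282 ≡ 7 · 93 · 248 · 121 ≡ 1 (mod 283).
Since the result is 1, base 11 gives no evidence that 283 is composite.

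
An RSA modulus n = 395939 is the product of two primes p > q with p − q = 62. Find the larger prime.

661

Since p = q + 62, we have 395939 = q(q + 62), so q² + 62q − 395939 = 0.
Discriminant: 62² + 4·395939 = 3844 + 1583756 = 1587600; √1587600 = 1260.
q = (−62 + 1260)/2 = 599, and p = q + 62 = 661.
Check: 599 · 661 = 395939.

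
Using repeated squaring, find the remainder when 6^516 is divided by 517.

6^1 ≡ 6 (mod 517)
6^2 ≡ 6^2 = 36 ≡ 36 (mod 517)
6^4 ≡ 36^2 = 1296 ≡ 262 (mod 517)
6^8 ≡ 262^2 = 68644 ≡ 400 (mod 517)
6^16 ≡ 400^2 = 160000 ≡ 247 (mod 517)
6^32 ≡ 247^2 = 61009 ≡ 3 (mod 517)
6^64 ≡ 3^2 = 9 ≡ 9 (mod 517)
6^128 ≡ 9^2 = 81 ≡ 81 (mod 517)
6^256 ≡ 81^2 = 6561 ≡ 357 (mod 517)
6^512 ≡ 357^2 = 127449 ≡ 267 (mod 517)
516 = 512 + 4 in binary powers of 2.
So 6^516 ≡ 267 · 262 ≡ 159 (mod 517).
Since 159 ≠ 1, base 6 is a Fermat witness: 517 is composite.

159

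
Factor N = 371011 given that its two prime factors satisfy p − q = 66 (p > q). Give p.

643

Since p = q + 66, we have 371011 = q(q + 66), so q² + 66q − 371011 = 0.
Discriminant: 66² + 4·371011 = 4356 + 1484044 = 1488400; √1488400 = 1220.
q = (−66 + 1220)/2 = 577, and p = q + 66 = 643.
Check: 577 · 643 = 371011.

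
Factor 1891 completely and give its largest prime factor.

61

1891 = 31 · 61
61 is prime.
So 1891 = 31 · 61; the largest prime factor is 61.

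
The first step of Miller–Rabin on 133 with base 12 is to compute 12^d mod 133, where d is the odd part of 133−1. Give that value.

133 − 1 = 132 = 2^2 · 33, so d = 33.
12^1 ≡ 12 (mod 133)
12^2 ≡ 12^2 = 144 ≡ 11 (mod 133)
12^4 ≡ 11^2 = 121 ≡ 121 (mod 133)
12^8 ≡ 121^2 = 14641 ≡ 11 (mod 133)
12^16 ≡ 11^2 = 121 ≡ 121 (mod 133)
12^32 ≡ 121^2 = 14641 ≡ 11 (mod 133)
33 = 32 + 1 in binary powers of 2.
So 12^33 ≡ 11 · 12 ≡ 132 (mod 133).
Since 12^d ≡ 132 (mod 133), base 12 does not prove 133 composite.

132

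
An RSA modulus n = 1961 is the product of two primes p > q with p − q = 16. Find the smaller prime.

37

Since p = q + 16, we have 1961 = q(q + 16), so q² + 16q − 1961 = 0.
Discriminant: 16² + 4·1961 = 256 + 7844 = 8100; √8100 = 90.
q = (−16 + 90)/2 = 37, and p = q + 16 = 53.
Check: 37 · 53 = 1961.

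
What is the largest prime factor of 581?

581 = 7 · 83
83 is prime.
So 581 = 7 · 83; the largest prime factor is 83.

83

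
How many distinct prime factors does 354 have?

354 = 2 · 177
177 = 3 · 59
354 = 2 · 3 · 59, which has 3 distinct prime factors.

3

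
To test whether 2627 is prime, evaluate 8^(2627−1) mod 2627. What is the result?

2564

8^1 ≡ 8 (mod 2627)
8^2 ≡ 8^2 = 64 ≡ 64 (mod 2627)
8^4 ≡ 64^2 = 4096 ≡ 1469 (mod 2627)
8^8 ≡ 1469^2 = 2157961 ≡ 1194 (mod 2627)
8^16 ≡ 1194^2 = 1425636 ≡ 1802 (mod 2627)
8^32 ≡ 1802^2 = 3247204 ≡ 232 (mod 2627)
8^64 ≡ 232^2 = 53824 ≡ 1284 (mod 2627)
8^128 ≡ 1284^2 = 1648656 ≡ 1527 (mod 2627)
8^256 ≡ 1527^2 = 2331729 ≡ 1580 (mod 2627)
8^512 ≡ 1580^2 = 2496400 ≡ 750 (mod 2627)
8^1024 ≡ 750^2 = 562500 ≡ 322 (mod 2627)
8^2048 ≡ 322^2 = 103684 ≡ 1231 (mod 2627)
2626 = 2048 + 512 + 64 + 2 in binary powers of 2.
So 8^2626 ≡ 1231 · 750 · 1284 · 64 ≡ 2564 (mod 2627).
Since 2564 ≠ 1, base 8 is a Fermat witness: 2627 is composite.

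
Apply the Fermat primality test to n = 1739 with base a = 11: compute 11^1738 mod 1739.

11^1 ≡ 11 (mod 1739)
11^2 ≡ 11^2 = 121 ≡ 121 (mod 1739)
11^4 ≡ 121^2 = 14641 ≡ 729 (mod 1739)
11^8 ≡ 729^2 = 531441 ≡ 1046 (mod 1739)
11^16 ≡ 1046^2 = 1094116 ≡ 285 (mod 1739)
11^32 ≡ 285^2 = 81225 ≡ 1231 (mod 1739)
11^64 ≡ 1231^2 = 1515361 ≡ 692 (mod 1739)
11^128 ≡ 692^2 = 478864 ≡ 639 (mod 1739)
11^256 ≡ 639^2 = 408321 ≡ 1395 (mod 1739)
11^512 ≡ 1395^2 = 1946025 ≡ 84 (mod 1739)
11^1024 ≡ 84^2 = 7056 ≡ 100 (mod 1739)
1738 = 1024 + 512 + 128 + 64 + 8 + 2 in binary powers of 2.
So 11^1738 ≡ 100 · 84 · 639 · 692 · 1046 · 121 ≡ 1062 (mod 1739).
Since 1062 ≠ 1, base 11 is a Fermat witness: 1739 is composite.

1062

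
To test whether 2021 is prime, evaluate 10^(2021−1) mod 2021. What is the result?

10^1 ≡ 10 (mod 2021)
10^2 ≡ 10^2 = 100 ≡ 100 (mod 2021)
10^4 ≡ 100^2 = 10000 ≡ 1916 (mod 2021)
10^8 ≡ 1916^2 = 3671056 ≡ 920 (mod 2021)
10^16 ≡ 920^2 = 846400 ≡ 1622 (mod 2021)
10^32 ≡ 1622^2 = 2630884 ≡ 1563 (mod 2021)
10^64 ≡ 1563^2 = 2442969 ≡ 1601 (mod 2021)
10^128 ≡ 1601^2 = 2563201 ≡ 573 (mod 2021)
10^256 ≡ 573^2 = 328329 ≡ 927 (mod 2021)
10^512 ≡ 927^2 = 859329 ≡ 404 (mod 2021)
10^1024 ≡ 404^2 = 163216 ≡ 1536 (mod 2021)
2020 = 1024 + 512 + 256 + 128 + 64 + 32 + 4 in binary powers of 2.
So 10^2020 ≡ 1536 · 404 · 927 · 573 · 1601 · 1563 · 1916 ≡ 1615 (mod 2021).
Since 1615 ≠ 1, base 10 is a Fermat witness: 2021 is composite.

1615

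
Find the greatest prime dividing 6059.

83

6059 = 73 · 83
83 is prime.
So 6059 = 73 · 83; the largest prime factor is 83.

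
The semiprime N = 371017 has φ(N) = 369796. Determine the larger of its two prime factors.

659

φ(n) = (p−1)(q−1) = n − (p+q) + 1, so p + q = 371017 − 369796 + 1 = 1222.
p and q are the roots of t² − 1222t + 371017 = 0.
Discriminant: 1222² − 4·371017 = 1493284 − 1484068 = 9216; √9216 = 96.
q = (1222 − 96)/2 = 563, p = (1222 + 96)/2 = 659.
Check: 563 · 659 = 371017.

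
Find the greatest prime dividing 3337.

71

3337 = 47 · 71
71 is prime.
So 3337 = 47 · 71; the largest prime factor is 71.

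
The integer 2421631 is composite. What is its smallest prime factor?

43

2421631 is odd.
Digit sum 19, not divisible by 3.
Ends in 1: not divisible by 5.
7: 2421631 = 7·345947 + 2
11: 2421631 = 11·220148 + 3
13: 2421631 = 13·186279 + 4
17: 2421631 = 17·142448 + 15
19: 2421631 = 19·127454 + 5
23: 2421631 = 23·105288 + 7
29: 2421631 = 29·83504 + 15
31: 2421631 = 31·78117 + 4
37: 2421631 = 37·65449 + 18
41: 2421631 = 41·59064 + 7
43: 2421631 = 43·56317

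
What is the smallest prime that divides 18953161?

67

18953161 is odd.
Digit sum 34, not divisible by 3.
Ends in 1: not divisible by 5.
7: 18953161 = 7·2707594 + 3
11: 18953161 = 11·1723014 + 7
13: 18953161 = 13·1457935 + 6
17: 18953161 = 17·1114891 + 14
19: 18953161 = 19·997534 + 15
23: 18953161 = 23·824050 + 11
29: 18953161 = 29·653557 + 8
31: 18953161 = 31·611392 + 9
37: 18953161 = 37·512247 + 22
41: 18953161 = 41·462272 + 9
43: 18953161 = 43·440771 + 8
47: 18953161 = 47·403258 + 35
53: 18953161 = 53·357606 + 43
59: 18953161 = 59·321240 + 1
61: 18953161 = 61·310707 + 34
67: 18953161 = 67·282883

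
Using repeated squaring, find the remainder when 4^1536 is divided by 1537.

4^1 ≡ 4 (mod 1537)
4^2 ≡ 4^2 = 16 ≡ 16 (mod 1537)
4^4 ≡ 16^2 = 256 ≡ 256 (mod 1537)
4^8 ≡ 256^2 = 65536 ≡ 982 (mod 1537)
4^16 ≡ 982^2 = 964324 ≡ 625 (mod 1537)
4^32 ≡ 625^2 = 390625 ≡ 227 (mod 1537)
4^64 ≡ 227^2 = 51529 ≡ 808 (mod 1537)
4^128 ≡ 808^2 = 652864 ≡ 1176 (mod 1537)
4^256 ≡ 1176^2 = 1382976 ≡ 1213 (mod 1537)
4^512 ≡ 1213^2 = 1471369 ≡ 460 (mod 1537)
4^1024 ≡ 460^2 = 211600 ≡ 1031 (mod 1537)
1536 = 1024 + 512 in binary powers of 2.
So 4^1536 ≡ 1031 · 460 ≡ 864 (mod 1537).
Since 864 ≠ 1, base 4 is a Fermat witness: 1537 is composite.

864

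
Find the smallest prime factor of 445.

5

445 is odd.
Digit sum 13, not divisible by 3.
Ends in 5: divisible by 5.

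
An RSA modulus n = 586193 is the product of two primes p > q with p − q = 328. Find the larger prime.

Since p = q + 328, we have 586193 = q(q + 328), so q² + 328q − 586193 = 0.
Discriminant: 328² + 4·586193 = 107584 + 2344772 = 2452356; √2452356 = 1566.
q = (−328 + 1566)/2 = 619, and p = q + 328 = 947.
Check: 619 · 947 = 586193.

947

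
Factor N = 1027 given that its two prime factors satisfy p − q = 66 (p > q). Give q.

Since p = q + 66, we have 1027 = q(q + 66), so q² + 66q − 1027 = 0.
Discriminant: 66² + 4·1027 = 4356 + 4108 = 8464; √8464 = 92.
q = (−66 + 92)/2 = 13, and p = q + 66 = 79.
Check: 13 · 79 = 1027.

13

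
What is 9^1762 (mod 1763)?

1393

9^1 ≡ 9 (mod 1763)
9^2 ≡ 9^2 = 81 ≡ 81 (mod 1763)
9^4 ≡ 81^2 = 6561 ≡ 1272 (mod 1763)
9^8 ≡ 1272^2 = 1617984 ≡ 1313 (mod 1763)
9^16 ≡ 1313^2 = 1723969 ≡ 1518 (mod 1763)
9^32 ≡ 1518^2 = 2304324 ≡ 83 (mod 1763)
9^64 ≡ 83^2 = 6889 ≡ 1600 (mod 1763)
9^128 ≡ 1600^2 = 2560000 ≡ 124 (mod 1763)
9^256 ≡ 124^2 = 15376 ≡ 1272 (mod 1763)
9^512 ≡ 1272^2 = 1617984 ≡ 1313 (mod 1763)
9^1024 ≡ 1313^2 = 1723969 ≡ 1518 (mod 1763)
1762 = 1024 + 512 + 128 + 64 + 32 + 2 in binary powers of 2.
So 9^1762 ≡ 1518 · 1313 · 124 · 1600 · 83 · 81 ≡ 1393 (mod 1763).
Since 1393 ≠ 1, base 9 is a Fermat witness: 1763 is composite.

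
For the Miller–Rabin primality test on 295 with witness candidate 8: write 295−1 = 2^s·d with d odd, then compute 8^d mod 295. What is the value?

172

295 − 1 = 294 = 2^1 · 147, so d = 147.
8^1 ≡ 8 (mod 295)
8^2 ≡ 8^2 = 64 ≡ 64 (mod 295)
8^4 ≡ 64^2 = 4096 ≡ 261 (mod 295)
8^8 ≡ 261^2 = 68121 ≡ 271 (mod 295)
8^16 ≡ 271^2 = 73441 ≡ 281 (mod 295)
8^32 ≡ 281^2 = 78961 ≡ 196 (mod 295)
8^64 ≡ 196^2 = 38416 ≡ 66 (mod 295)
8^128 ≡ 66^2 = 4356 ≡ 226 (mod 295)
147 = 128 + 16 + 2 + 1 in binary powers of 2.
So 8^147 ≡ 226 · 281 · 64 · 8 ≡ 172 (mod 295).
Squaring chain: 172; never reaches −1, so base 8 is a Miller–Rabin witness that 295 is composite.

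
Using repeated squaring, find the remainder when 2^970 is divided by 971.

2^1 ≡ 2 (mod 971)
2^2 ≡ 2^2 = 4 ≡ 4 (mod 971)
2^4 ≡ 4^2 = 16 ≡ 16 (mod 971)
2^8 ≡ 16^2 = 256 ≡ 256 (mod 971)
2^16 ≡ 256^2 = 65536 ≡ 479 (mod 971)
2^32 ≡ 479^2 = 229441 ≡ 285 (mod 971)
2^64 ≡ 285^2 = 81225 ≡ 632 (mod 971)
2^128 ≡ 632^2 = 399424 ≡ 343 (mod 971)
2^256 ≡ 343^2 = 117649 ≡ 158 (mod 971)
2^512 ≡ 158^2 = 24964 ≡ 689 (mod 971)
970 = 512 + 256 + 128 + 64 + 8 + 2 in binary powers of 2.
So 2^970 ≡ 689 · 158 · 343 · 632 · 256 · 4 ≡ 1 (mod 971).
Since the result is 1, base 2 gives no evidence that 971 is composite.

1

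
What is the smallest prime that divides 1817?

23

1817 is odd.
Digit sum 17, not divisible by 3.
Ends in 7: not divisible by 5.
7: 1817 = 7·259 + 4
11: 1817 = 11·165 + 2
13: 1817 = 13·139 + 10
17: 1817 = 17·106 + 15
19: 1817 = 19·95 + 12
23: 1817 = 23·79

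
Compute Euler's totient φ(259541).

247312

Factor: 259541 = 53 · 59 · 83.
φ(259541) = (53−1) · (59−1) · (83−1) = 52 · 58 · 82 = 247312.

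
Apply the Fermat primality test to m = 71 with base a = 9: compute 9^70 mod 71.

1

9^1 ≡ 9 (mod 71)
9^2 ≡ 9^2 = 81 ≡ 10 (mod 71)
9^4 ≡ 10^2 = 100 ≡ 29 (mod 71)
9^8 ≡ 29^2 = 841 ≡ 60 (mod 71)
9^16 ≡ 60^2 = 3600 ≡ 50 (mod 71)
9^32 ≡ 50^2 = 2500 ≡ 15 (mod 71)
9^64 ≡ 15^2 = 225 ≡ 12 (mod 71)
70 = 64 + 4 + 2 in binary powers of 2.
So 9^70 ≡ 12 · 29 · 10 ≡ 1 (mod 71).
Since the result is 1, base 9 gives no evidence that 71 is composite.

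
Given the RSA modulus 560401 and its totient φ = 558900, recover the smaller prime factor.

φ(n) = (p−1)(q−1) = n − (p+q) + 1, so p + q = 560401 − 558900 + 1 = 1502.
p and q are the roots of t² − 1502t + 560401 = 0.
Discriminant: 1502² − 4·560401 = 2256004 − 2241604 = 14400; √14400 = 120.
q = (1502 − 120)/2 = 691, p = (1502 + 120)/2 = 811.
Check: 691 · 811 = 560401.

691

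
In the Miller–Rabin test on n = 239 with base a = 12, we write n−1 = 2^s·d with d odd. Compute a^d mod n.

1

239 − 1 = 238 = 2^1 · 119, so d = 119.
12^1 ≡ 12 (mod 239)
12^2 ≡ 12^2 = 144 ≡ 144 (mod 239)
12^4 ≡ 144^2 = 20736 ≡ 182 (mod 239)
12^8 ≡ 182^2 = 33124 ≡ 142 (mod 239)
12^16 ≡ 142^2 = 20164 ≡ 88 (mod 239)
12^32 ≡ 88^2 = 7744 ≡ 96 (mod 239)
12^64 ≡ 96^2 = 9216 ≡ 134 (mod 239)
119 = 64 + 32 + 16 + 4 + 2 + 1 in binary powers of 2.
So 12^119 ≡ 134 · 96 · 88 · 182 · 144 · 12 ≡ 1 (mod 239).
Since 12^d ≡ 1 (mod 239), base 12 does not prove 239 composite.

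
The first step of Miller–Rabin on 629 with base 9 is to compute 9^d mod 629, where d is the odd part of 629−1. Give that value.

382

629 − 1 = 628 = 2^2 · 157, so d = 157.
9^1 ≡ 9 (mod 629)
9^2 ≡ 9^2 = 81 ≡ 81 (mod 629)
9^4 ≡ 81^2 = 6561 ≡ 271 (mod 629)
9^8 ≡ 271^2 = 73441 ≡ 477 (mod 629)
9^16 ≡ 477^2 = 227529 ≡ 460 (mod 629)
9^32 ≡ 460^2 = 211600 ≡ 256 (mod 629)
9^64 ≡ 256^2 = 65536 ≡ 120 (mod 629)
9^128 ≡ 120^2 = 14400 ≡ 562 (mod 629)
157 = 128 + 16 + 8 + 4 + 1 in binary powers of 2.
So 9^157 ≡ 562 · 460 · 477 · 271 · 9 ≡ 382 (mod 629).
Squaring chain: 382 → 625; never reaches −1, so base 9 is a Miller–Rabin witness that 629 is composite.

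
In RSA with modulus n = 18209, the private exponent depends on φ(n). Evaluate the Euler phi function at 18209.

Factor: 18209 = 131 · 139.
φ(18209) = (131−1) · (139−1) = 130 · 138 = 17940.

17940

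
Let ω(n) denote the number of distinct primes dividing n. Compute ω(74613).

74613 = 3 · 24871
24871 = 7 · 3553
3553 = 11 · 323
323 = 17 · 19
74613 = 3 · 7 · 11 · 17 · 19, which has 5 distinct prime factors.

5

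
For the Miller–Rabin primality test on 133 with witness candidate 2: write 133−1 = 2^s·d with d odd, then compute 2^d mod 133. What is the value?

50

133 − 1 = 132 = 2^2 · 33, so d = 33.
2^1 ≡ 2 (mod 133)
2^2 ≡ 2^2 = 4 ≡ 4 (mod 133)
2^4 ≡ 4^2 = 16 ≡ 16 (mod 133)
2^8 ≡ 16^2 = 256 ≡ 123 (mod 133)
2^16 ≡ 123^2 = 15129 ≡ 100 (mod 133)
2^32 ≡ 100^2 = 10000 ≡ 25 (mod 133)
33 = 32 + 1 in binary powers of 2.
So 2^33 ≡ 25 · 2 ≡ 50 (mod 133).
Squaring chain: 50 → 106; never reaches −1, so base 2 is a Miller–Rabin witness that 133 is composite.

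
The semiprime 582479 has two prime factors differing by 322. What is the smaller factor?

619

Since p = q + 322, we have 582479 = q(q + 322), so q² + 322q − 582479 = 0.
Discriminant: 322² + 4·582479 = 103684 + 2329916 = 2433600; √2433600 = 1560.
q = (−322 + 1560)/2 = 619, and p = q + 322 = 941.
Check: 619 · 941 = 582479.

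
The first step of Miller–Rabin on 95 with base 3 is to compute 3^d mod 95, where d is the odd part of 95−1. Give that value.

67

95 − 1 = 94 = 2^1 · 47, so d = 47.
3^1 ≡ 3 (mod 95)
3^2 ≡ 3^2 = 9 ≡ 9 (mod 95)
3^4 ≡ 9^2 = 81 ≡ 81 (mod 95)
3^8 ≡ 81^2 = 6561 ≡ 6 (mod 95)
3^16 ≡ 6^2 = 36 ≡ 36 (mod 95)
3^32 ≡ 36^2 = 1296 ≡ 61 (mod 95)
47 = 32 + 8 + 4 + 2 + 1 in binary powers of 2.
So 3^47 ≡ 61 · 6 · 81 · 9 · 3 ≡ 67 (mod 95).
Squaring chain: 67; never reaches −1, so base 3 is a Miller–Rabin witness that 95 is composite.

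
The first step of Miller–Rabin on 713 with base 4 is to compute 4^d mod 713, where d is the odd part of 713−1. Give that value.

713 − 1 = 712 = 2^3 · 89, so d = 89.
4^1 ≡ 4 (mod 713)
4^2 ≡ 4^2 = 16 ≡ 16 (mod 713)
4^4 ≡ 16^2 = 256 ≡ 256 (mod 713)
4^8 ≡ 256^2 = 65536 ≡ 653 (mod 713)
4^16 ≡ 653^2 = 426409 ≡ 35 (mod 713)
4^32 ≡ 35^2 = 1225 ≡ 512 (mod 713)
4^64 ≡ 512^2 = 262144 ≡ 473 (mod 713)
89 = 64 + 16 + 8 + 1 in binary powers of 2.
So 4^89 ≡ 473 · 35 · 653 · 4 ≡ 349 (mod 713).
Squaring chain: 349 → 591 → 624; never reaches −1, so base 4 is a Miller–Rabin witness that 713 is composite.

349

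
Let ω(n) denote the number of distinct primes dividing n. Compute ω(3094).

3094 = 2 · 1547
1547 = 7 · 221
221 = 13 · 17
3094 = 2 · 7 · 13 · 17, which has 4 distinct prime factors.

4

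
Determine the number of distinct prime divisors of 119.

119 = 7 · 17
119 = 7 · 17, which has 2 distinct prime factors.

2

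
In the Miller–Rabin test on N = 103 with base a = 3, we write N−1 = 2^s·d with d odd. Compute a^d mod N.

102

103 − 1 = 102 = 2^1 · 51, so d = 51.
3^1 ≡ 3 (mod 103)
3^2 ≡ 3^2 = 9 ≡ 9 (mod 103)
3^4 ≡ 9^2 = 81 ≡ 81 (mod 103)
3^8 ≡ 81^2 = 6561 ≡ 72 (mod 103)
3^16 ≡ 72^2 = 5184 ≡ 34 (mod 103)
3^32 ≡ 34^2 = 1156 ≡ 23 (mod 103)
51 = 32 + 16 + 2 + 1 in binary powers of 2.
So 3^51 ≡ 23 · 34 · 9 · 3 ≡ 102 (mod 103).
Since 3^d ≡ 102 (mod 103), base 3 does not prove 103 composite.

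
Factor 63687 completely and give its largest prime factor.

71

63687 = 3 · 21229
21229 = 13 · 1633
1633 = 23 · 71
71 is prime.
So 63687 = 3 · 13 · 23 · 71; the largest prime factor is 71.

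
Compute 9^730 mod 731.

13

9^1 ≡ 9 (mod 731)
9^2 ≡ 9^2 = 81 ≡ 81 (mod 731)
9^4 ≡ 81^2 = 6561 ≡ 713 (mod 731)
9^8 ≡ 713^2 = 508369 ≡ 324 (mod 731)
9^16 ≡ 324^2 = 104976 ≡ 443 (mod 731)
9^32 ≡ 443^2 = 196249 ≡ 341 (mod 731)
9^64 ≡ 341^2 = 116281 ≡ 52 (mod 731)
9^128 ≡ 52^2 = 2704 ≡ 511 (mod 731)
9^256 ≡ 511^2 = 261121 ≡ 154 (mod 731)
9^512 ≡ 154^2 = 23716 ≡ 324 (mod 731)
730 = 512 + 128 + 64 + 16 + 8 + 2 in binary powers of 2.
So 9^730 ≡ 324 · 511 · 52 · 443 · 324 · 81 ≡ 13 (mod 731).
Since 13 ≠ 1, base 9 is a Fermat witness: 731 is composite.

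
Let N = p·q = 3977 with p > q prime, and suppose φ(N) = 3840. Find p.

φ(n) = (p−1)(q−1) = n − (p+q) + 1, so p + q = 3977 − 3840 + 1 = 138.
p and q are the roots of t² − 138t + 3977 = 0.
Discriminant: 138² − 4·3977 = 19044 − 15908 = 3136; √3136 = 56.
q = (138 − 56)/2 = 41, p = (138 + 56)/2 = 97.
Check: 41 · 97 = 3977.

97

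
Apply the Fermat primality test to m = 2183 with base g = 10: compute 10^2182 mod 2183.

10^1 ≡ 10 (mod 2183)
10^2 ≡ 10^2 = 100 ≡ 100 (mod 2183)
10^4 ≡ 100^2 = 10000 ≡ 1268 (mod 2183)
10^8 ≡ 1268^2 = 1607824 ≡ 1136 (mod 2183)
10^16 ≡ 1136^2 = 1290496 ≡ 343 (mod 2183)
10^32 ≡ 343^2 = 117649 ≡ 1950 (mod 2183)
10^64 ≡ 1950^2 = 3802500 ≡ 1897 (mod 2183)
10^128 ≡ 1897^2 = 3598609 ≡ 1025 (mod 2183)
10^256 ≡ 1025^2 = 1050625 ≡ 602 (mod 2183)
10^512 ≡ 602^2 = 362404 ≡ 26 (mod 2183)
10^1024 ≡ 26^2 = 676 ≡ 676 (mod 2183)
10^2048 ≡ 676^2 = 456976 ≡ 729 (mod 2183)
2182 = 2048 + 128 + 4 + 2 in binary powers of 2.
So 10^2182 ≡ 729 · 1025 · 1268 · 100 ≡ 972 (mod 2183).
Since 972 ≠ 1, base 10 is a Fermat witness: 2183 is composite.

972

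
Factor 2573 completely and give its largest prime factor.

83

2573 = 31 · 83
83 is prime.
So 2573 = 31 · 83; the largest prime factor is 83.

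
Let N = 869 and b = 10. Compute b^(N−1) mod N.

10^1 ≡ 10 (mod 869)
10^2 ≡ 10^2 = 100 ≡ 100 (mod 869)
10^4 ≡ 100^2 = 10000 ≡ 441 (mod 869)
10^8 ≡ 441^2 = 194481 ≡ 694 (mod 869)
10^16 ≡ 694^2 = 481636 ≡ 210 (mod 869)
10^32 ≡ 210^2 = 44100 ≡ 650 (mod 869)
10^64 ≡ 650^2 = 422500 ≡ 166 (mod 869)
10^128 ≡ 166^2 = 27556 ≡ 617 (mod 869)
10^256 ≡ 617^2 = 380689 ≡ 67 (mod 869)
10^512 ≡ 67^2 = 4489 ≡ 144 (mod 869)
868 = 512 + 256 + 64 + 32 + 4 in binary powers of 2.
So 10^868 ≡ 144 · 67 · 166 · 650 · 441 ≡ 749 (mod 869).
Since 749 ≠ 1, base 10 is a Fermat witness: 869 is composite.

749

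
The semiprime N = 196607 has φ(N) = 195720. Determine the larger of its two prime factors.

467

φ(n) = (p−1)(q−1) = n − (p+q) + 1, so p + q = 196607 − 195720 + 1 = 888.
p and q are the roots of t² − 888t + 196607 = 0.
Discriminant: 888² − 4·196607 = 788544 − 786428 = 2116; √2116 = 46.
q = (888 − 46)/2 = 421, p = (888 + 46)/2 = 467.
Check: 421 · 467 = 196607.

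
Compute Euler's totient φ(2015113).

Factor: 2015113 = 53 · 193 · 197.
φ(2015113) = (53−1) · (193−1) · (197−1) = 52 · 192 · 196 = 1956864.

1956864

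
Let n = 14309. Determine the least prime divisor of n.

14309 is odd.
Digit sum 17, not divisible by 3.
Ends in 9: not divisible by 5.
7: 14309 = 7·2044 + 1
11: 14309 = 11·1300 + 9
13: 14309 = 13·1100 + 9
17: 14309 = 17·841 + 12
19: 14309 = 19·753 + 2
23: 14309 = 23·622 + 3
29: 14309 = 29·493 + 12
31: 14309 = 31·461 + 18
37: 14309 = 37·386 + 27
41: 14309 = 41·349

41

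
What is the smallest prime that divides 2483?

2483 is odd.
Digit sum 17, not divisible by 3.
Ends in 3: not divisible by 5.
7: 2483 = 7·354 + 5
11: 2483 = 11·225 + 8
13: 2483 = 13·191

13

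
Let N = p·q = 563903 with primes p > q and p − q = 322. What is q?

Since p = q + 322, we have 563903 = q(q + 322), so q² + 322q − 563903 = 0.
Discriminant: 322² + 4·563903 = 103684 + 2255612 = 2359296; √2359296 = 1536.
q = (−322 + 1536)/2 = 607, and p = q + 322 = 929.
Check: 607 · 929 = 563903.

607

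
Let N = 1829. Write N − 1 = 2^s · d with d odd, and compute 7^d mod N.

1829 − 1 = 1828 = 2^2 · 457, so d = 457.
7^1 ≡ 7 (mod 1829)
7^2 ≡ 7^2 = 49 ≡ 49 (mod 1829)
7^4 ≡ 49^2 = 2401 ≡ 572 (mod 1829)
7^8 ≡ 572^2 = 327184 ≡ 1622 (mod 1829)
7^16 ≡ 1622^2 = 2630884 ≡ 782 (mod 1829)
7^32 ≡ 782^2 = 611524 ≡ 638 (mod 1829)
7^64 ≡ 638^2 = 407044 ≡ 1006 (mod 1829)
7^128 ≡ 1006^2 = 1012036 ≡ 599 (mod 1829)
7^256 ≡ 599^2 = 358801 ≡ 317 (mod 1829)
457 = 256 + 128 + 64 + 8 + 1 in binary powers of 2.
So 7^457 ≡ 317 · 599 · 1006 · 1622 · 7 ≡ 989 (mod 1829).
Squaring chain: 989 → 1435; never reaches −1, so base 7 is a Miller–Rabin witness that 1829 is composite.

989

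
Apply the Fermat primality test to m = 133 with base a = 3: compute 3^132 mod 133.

3^1 ≡ 3 (mod 133)
3^2 ≡ 3^2 = 9 ≡ 9 (mod 133)
3^4 ≡ 9^2 = 81 ≡ 81 (mod 133)
3^8 ≡ 81^2 = 6561 ≡ 44 (mod 133)
3^16 ≡ 44^2 = 1936 ≡ 74 (mod 133)
3^32 ≡ 74^2 = 5476 ≡ 23 (mod 133)
3^64 ≡ 23^2 = 529 ≡ 130 (mod 133)
3^128 ≡ 130^2 = 16900 ≡ 9 (mod 133)
132 = 128 + 4 in binary powers of 2.
So 3^132 ≡ 9 · 81 ≡ 64 (mod 133).
Since 64 ≠ 1, base 3 is a Fermat witness: 133 is composite.

64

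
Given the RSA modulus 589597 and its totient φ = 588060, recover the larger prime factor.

φ(n) = (p−1)(q−1) = n − (p+q) + 1, so p + q = 589597 − 588060 + 1 = 1538.
p and q are the roots of t² − 1538t + 589597 = 0.
Discriminant: 1538² − 4·589597 = 2365444 − 2358388 = 7056; √7056 = 84.
q = (1538 − 84)/2 = 727, p = (1538 + 84)/2 = 811.
Check: 727 · 811 = 589597.

811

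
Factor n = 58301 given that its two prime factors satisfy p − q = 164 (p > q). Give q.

173

Since p = q + 164, we have 58301 = q(q + 164), so q² + 164q − 58301 = 0.
Discriminant: 164² + 4·58301 = 26896 + 233204 = 260100; √260100 = 510.
q = (−164 + 510)/2 = 173, and p = q + 164 = 337.
Check: 173 · 337 = 58301.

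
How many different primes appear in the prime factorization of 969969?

6

969969 = 3 · 323323
323323 = 7 · 46189
46189 = 11 · 4199
4199 = 13 · 323
323 = 17 · 19
969969 = 3 · 7 · 11 · 13 · 17 · 19, which has 6 distinct prime factors.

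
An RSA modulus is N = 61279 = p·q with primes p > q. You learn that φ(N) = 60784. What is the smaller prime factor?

233

φ(n) = (p−1)(q−1) = n − (p+q) + 1, so p + q = 61279 − 60784 + 1 = 496.
p and q are the roots of t² − 496t + 61279 = 0.
Discriminant: 496² − 4·61279 = 246016 − 245116 = 900; √900 = 30.
q = (496 − 30)/2 = 233, p = (496 + 30)/2 = 263.
Check: 233 · 263 = 61279.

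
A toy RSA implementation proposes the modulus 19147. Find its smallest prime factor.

41

19147 is odd.
Digit sum 22, not divisible by 3.
Ends in 7: not divisible by 5.
7: 19147 = 7·2735 + 2
11: 19147 = 11·1740 + 7
13: 19147 = 13·1472 + 11
17: 19147 = 17·1126 + 5
19: 19147 = 19·1007 + 14
23: 19147 = 23·832 + 11
29: 19147 = 29·660 + 7
31: 19147 = 31·617 + 20
37: 19147 = 37·517 + 18
41: 19147 = 41·467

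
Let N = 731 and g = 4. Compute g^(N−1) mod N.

16

4^1 ≡ 4 (mod 731)
4^2 ≡ 4^2 = 16 ≡ 16 (mod 731)
4^4 ≡ 16^2 = 256 ≡ 256 (mod 731)
4^8 ≡ 256^2 = 65536 ≡ 477 (mod 731)
4^16 ≡ 477^2 = 227529 ≡ 188 (mod 731)
4^32 ≡ 188^2 = 35344 ≡ 256 (mod 731)
4^64 ≡ 256^2 = 65536 ≡ 477 (mod 731)
4^128 ≡ 477^2 = 227529 ≡ 188 (mod 731)
4^256 ≡ 188^2 = 35344 ≡ 256 (mod 731)
4^512 ≡ 256^2 = 65536 ≡ 477 (mod 731)
730 = 512 + 128 + 64 + 16 + 8 + 2 in binary powers of 2.
So 4^730 ≡ 477 · 188 · 477 · 188 · 477 · 16 ≡ 16 (mod 731).
Since 16 ≠ 1, base 4 is a Fermat witness: 731 is composite.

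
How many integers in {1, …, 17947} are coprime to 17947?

17680

Factor: 17947 = 131 · 137.
φ(17947) = (131−1) · (137−1) = 130 · 136 = 17680.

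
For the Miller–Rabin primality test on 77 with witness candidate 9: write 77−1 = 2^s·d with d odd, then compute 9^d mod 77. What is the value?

77 − 1 = 76 = 2^2 · 19, so d = 19.
9^1 ≡ 9 (mod 77)
9^2 ≡ 9^2 = 81 ≡ 4 (mod 77)
9^4 ≡ 4^2 = 16 ≡ 16 (mod 77)
9^8 ≡ 16^2 = 256 ≡ 25 (mod 77)
9^16 ≡ 25^2 = 625 ≡ 9 (mod 77)
19 = 16 + 2 + 1 in binary powers of 2.
So 9^19 ≡ 9 · 4 · 9 ≡ 16 (mod 77).
Squaring chain: 16 → 25; never reaches −1, so base 9 is a Miller–Rabin witness that 77 is composite.

16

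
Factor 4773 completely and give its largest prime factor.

43

4773 = 3 · 1591
1591 = 37 · 43
43 is prime.
So 4773 = 3 · 37 · 43; the largest prime factor is 43.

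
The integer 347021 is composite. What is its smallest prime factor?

17

347021 is odd.
Digit sum 17, not divisible by 3.
Ends in 1: not divisible by 5.
7: 347021 = 7·49574 + 3
11: 347021 = 11·31547 + 4
13: 347021 = 13·26693 + 12
17: 347021 = 17·20413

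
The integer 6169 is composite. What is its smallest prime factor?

31

6169 is odd.
Digit sum 22, not divisible by 3.
Ends in 9: not divisible by 5.
7: 6169 = 7·881 + 2
11: 6169 = 11·560 + 9
13: 6169 = 13·474 + 7
17: 6169 = 17·362 + 15
19: 6169 = 19·324 + 13
23: 6169 = 23·268 + 5
29: 6169 = 29·212 + 21
31: 6169 = 31·199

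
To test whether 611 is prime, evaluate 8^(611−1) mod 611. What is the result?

155

8^1 ≡ 8 (mod 611)
8^2 ≡ 8^2 = 64 ≡ 64 (mod 611)
8^4 ≡ 64^2 = 4096 ≡ 430 (mod 611)
8^8 ≡ 430^2 = 184900 ≡ 378 (mod 611)
8^16 ≡ 378^2 = 142884 ≡ 521 (mod 611)
8^32 ≡ 521^2 = 271441 ≡ 157 (mod 611)
8^64 ≡ 157^2 = 24649 ≡ 209 (mod 611)
8^128 ≡ 209^2 = 43681 ≡ 300 (mod 611)
8^256 ≡ 300^2 = 90000 ≡ 183 (mod 611)
8^512 ≡ 183^2 = 33489 ≡ 495 (mod 611)
610 = 512 + 64 + 32 + 2 in binary powers of 2.
So 8^610 ≡ 495 · 209 · 157 · 64 ≡ 155 (mod 611).
Since 155 ≠ 1, base 8 is a Fermat witness: 611 is composite.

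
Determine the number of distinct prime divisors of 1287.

1287 = 3^2 · 143
143 = 11 · 13
1287 = 3^2 · 11 · 13, which has 3 distinct prime factors.

3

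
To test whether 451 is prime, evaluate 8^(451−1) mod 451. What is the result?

8^1 ≡ 8 (mod 451)
8^2 ≡ 8^2 = 64 ≡ 64 (mod 451)
8^4 ≡ 64^2 = 4096 ≡ 37 (mod 451)
8^8 ≡ 37^2 = 1369 ≡ 16 (mod 451)
8^16 ≡ 16^2 = 256 ≡ 256 (mod 451)
8^32 ≡ 256^2 = 65536 ≡ 141 (mod 451)
8^64 ≡ 141^2 = 19881 ≡ 37 (mod 451)
8^128 ≡ 37^2 = 1369 ≡ 16 (mod 451)
8^256 ≡ 16^2 = 256 ≡ 256 (mod 451)
450 = 256 + 128 + 64 + 2 in binary powers of 2.
So 8^450 ≡ 256 · 16 · 37 · 64 ≡ 122 (mod 451).
Since 122 ≠ 1, base 8 is a Fermat witness: 451 is composite.

122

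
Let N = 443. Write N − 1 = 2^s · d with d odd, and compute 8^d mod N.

443 − 1 = 442 = 2^1 · 221, so d = 221.
8^1 ≡ 8 (mod 443)
8^2 ≡ 8^2 = 64 ≡ 64 (mod 443)
8^4 ≡ 64^2 = 4096 ≡ 109 (mod 443)
8^8 ≡ 109^2 = 11881 ≡ 363 (mod 443)
8^16 ≡ 363^2 = 131769 ≡ 198 (mod 443)
8^32 ≡ 198^2 = 39204 ≡ 220 (mod 443)
8^64 ≡ 220^2 = 48400 ≡ 113 (mod 443)
8^128 ≡ 113^2 = 12769 ≡ 365 (mod 443)
221 = 128 + 64 + 16 + 8 + 4 + 1 in binary powers of 2.
So 8^221 ≡ 365 · 113 · 198 · 363 · 109 · 8 ≡ 442 (mod 443).
Since 8^d ≡ 442 (mod 443), base 8 does not prove 443 composite.

442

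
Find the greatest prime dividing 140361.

140361 = 3 · 46787
46787 = 13 · 3599
3599 = 59 · 61
61 is prime.
So 140361 = 3 · 13 · 59 · 61; the largest prime factor is 61.

61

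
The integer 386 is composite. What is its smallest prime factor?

386 is even: 2 divides it.

2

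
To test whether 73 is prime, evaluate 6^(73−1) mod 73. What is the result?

1

6^1 ≡ 6 (mod 73)
6^2 ≡ 6^2 = 36 ≡ 36 (mod 73)
6^4 ≡ 36^2 = 1296 ≡ 55 (mod 73)
6^8 ≡ 55^2 = 3025 ≡ 32 (mod 73)
6^16 ≡ 32^2 = 1024 ≡ 2 (mod 73)
6^32 ≡ 2^2 = 4 ≡ 4 (mod 73)
6^64 ≡ 4^2 = 16 ≡ 16 (mod 73)
72 = 64 + 8 in binary powers of 2.
So 6^72 ≡ 16 · 32 ≡ 1 (mod 73).
Since the result is 1, base 6 gives no evidence that 73 is composite.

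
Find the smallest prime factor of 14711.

14711 is odd.
Digit sum 14, not divisible by 3.
Ends in 1: not divisible by 5.
7: 14711 = 7·2101 + 4
11: 14711 = 11·1337 + 4
13: 14711 = 13·1131 + 8
17: 14711 = 17·865 + 6
19: 14711 = 19·774 + 5
23: 14711 = 23·639 + 14
29: 14711 = 29·507 + 8
31: 14711 = 31·474 + 17
37: 14711 = 37·397 + 22
41: 14711 = 41·358 + 33
43: 14711 = 43·342 + 5
47: 14711 = 47·313

47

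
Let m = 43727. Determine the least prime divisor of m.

73

43727 is odd.
Digit sum 23, not divisible by 3.
Ends in 7: not divisible by 5.
7: 43727 = 7·6246 + 5
11: 43727 = 11·3975 + 2
13: 43727 = 13·3363 + 8
17: 43727 = 17·2572 + 3
19: 43727 = 19·2301 + 8
23: 43727 = 23·1901 + 4
29: 43727 = 29·1507 + 24
31: 43727 = 31·1410 + 17
37: 43727 = 37·1181 + 30
41: 43727 = 41·1066 + 21
43: 43727 = 43·1016 + 39
47: 43727 = 47·930 + 17
53: 43727 = 53·825 + 2
59: 43727 = 59·741 + 8
61: 43727 = 61·716 + 51
67: 43727 = 67·652 + 43
71: 43727 = 71·615 + 62
73: 43727 = 73·599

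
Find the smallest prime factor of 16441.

41

16441 is odd.
Digit sum 16, not divisible by 3.
Ends in 1: not divisible by 5.
7: 16441 = 7·2348 + 5
11: 16441 = 11·1494 + 7
13: 16441 = 13·1264 + 9
17: 16441 = 17·967 + 2
19: 16441 = 19·865 + 6
23: 16441 = 23·714 + 19
29: 16441 = 29·566 + 27
31: 16441 = 31·530 + 11
37: 16441 = 37·444 + 13
41: 16441 = 41·401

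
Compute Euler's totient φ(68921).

67240

Factor: 68921 = 41^3.
φ(68921) = 41^2·(41−1) = 67240.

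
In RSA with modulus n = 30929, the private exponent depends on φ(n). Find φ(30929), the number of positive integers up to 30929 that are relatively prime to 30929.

30576

Factor: 30929 = 157 · 197.
φ(30929) = (157−1) · (197−1) = 156 · 196 = 30576.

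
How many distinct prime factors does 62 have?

62 = 2 · 31
62 = 2 · 31, which has 2 distinct prime factors.

2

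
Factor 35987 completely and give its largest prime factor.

97

35987 = 7 · 5141
5141 = 53 · 97
97 is prime.
So 35987 = 7 · 53 · 97; the largest prime factor is 97.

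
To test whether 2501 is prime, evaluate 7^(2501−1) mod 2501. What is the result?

1721

7^1 ≡ 7 (mod 2501)
7^2 ≡ 7^2 = 49 ≡ 49 (mod 2501)
7^4 ≡ 49^2 = 2401 ≡ 2401 (mod 2501)
7^8 ≡ 2401^2 = 5764801 ≡ 2497 (mod 2501)
7^16 ≡ 2497^2 = 6235009 ≡ 16 (mod 2501)
7^32 ≡ 16^2 = 256 ≡ 256 (mod 2501)
7^64 ≡ 256^2 = 65536 ≡ 510 (mod 2501)
7^128 ≡ 510^2 = 260100 ≡ 2497 (mod 2501)
7^256 ≡ 2497^2 = 6235009 ≡ 16 (mod 2501)
7^512 ≡ 16^2 = 256 ≡ 256 (mod 2501)
7^1024 ≡ 256^2 = 65536 ≡ 510 (mod 2501)
7^2048 ≡ 510^2 = 260100 ≡ 2497 (mod 2501)
2500 = 2048 + 256 + 128 + 64 + 4 in binary powers of 2.
So 7^2500 ≡ 2497 · 16 · 2497 · 510 · 2401 ≡ 1721 (mod 2501).
Since 1721 ≠ 1, base 7 is a Fermat witness: 2501 is composite.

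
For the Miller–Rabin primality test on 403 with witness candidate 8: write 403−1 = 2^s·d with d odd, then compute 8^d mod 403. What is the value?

8

403 − 1 = 402 = 2^1 · 201, so d = 201.
8^1 ≡ 8 (mod 403)
8^2 ≡ 8^2 = 64 ≡ 64 (mod 403)
8^4 ≡ 64^2 = 4096 ≡ 66 (mod 403)
8^8 ≡ 66^2 = 4356 ≡ 326 (mod 403)
8^16 ≡ 326^2 = 106276 ≡ 287 (mod 403)
8^32 ≡ 287^2 = 82369 ≡ 157 (mod 403)
8^64 ≡ 157^2 = 24649 ≡ 66 (mod 403)
8^128 ≡ 66^2 = 4356 ≡ 326 (mod 403)
201 = 128 + 64 + 8 + 1 in binary powers of 2.
So 8^201 ≡ 326 · 66 · 326 · 8 ≡ 8 (mod 403).
Squaring chain: 8; never reaches −1, so base 8 is a Miller–Rabin witness that 403 is composite.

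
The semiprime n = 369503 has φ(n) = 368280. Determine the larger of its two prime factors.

φ(n) = (p−1)(q−1) = n − (p+q) + 1, so p + q = 369503 − 368280 + 1 = 1224.
p and q are the roots of t² − 1224t + 369503 = 0.
Discriminant: 1224² − 4·369503 = 1498176 − 1478012 = 20164; √20164 = 142.
q = (1224 − 142)/2 = 541, p = (1224 + 142)/2 = 683.
Check: 541 · 683 = 369503.

683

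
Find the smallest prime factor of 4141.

41

4141 is odd.
Digit sum 10, not divisible by 3.
Ends in 1: not divisible by 5.
7: 4141 = 7·591 + 4
11: 4141 = 11·376 + 5
13: 4141 = 13·318 + 7
17: 4141 = 17·243 + 10
19: 4141 = 19·217 + 18
23: 4141 = 23·180 + 1
29: 4141 = 29·142 + 23
31: 4141 = 31·133 + 18
37: 4141 = 37·111 + 34
41: 4141 = 41·101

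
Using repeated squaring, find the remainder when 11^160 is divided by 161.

32

11^1 ≡ 11 (mod 161)
11^2 ≡ 11^2 = 121 ≡ 121 (mod 161)
11^4 ≡ 121^2 = 14641 ≡ 151 (mod 161)
11^8 ≡ 151^2 = 22801 ≡ 100 (mod 161)
11^16 ≡ 100^2 = 10000 ≡ 18 (mod 161)
11^32 ≡ 18^2 = 324 ≡ 2 (mod 161)
11^64 ≡ 2^2 = 4 ≡ 4 (mod 161)
11^128 ≡ 4^2 = 16 ≡ 16 (mod 161)
160 = 128 + 32 in binary powers of 2.
So 11^160 ≡ 16 · 2 ≡ 32 (mod 161).
Since 32 ≠ 1, base 11 is a Fermat witness: 161 is composite.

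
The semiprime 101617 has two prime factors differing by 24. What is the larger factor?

Since p = q + 24, we have 101617 = q(q + 24), so q² + 24q − 101617 = 0.
Discriminant: 24² + 4·101617 = 576 + 406468 = 407044; √407044 = 638.
q = (−24 + 638)/2 = 307, and p = q + 24 = 331.
Check: 307 · 331 = 101617.

331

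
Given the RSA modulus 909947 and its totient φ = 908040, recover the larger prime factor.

φ(n) = (p−1)(q−1) = n − (p+q) + 1, so p + q = 909947 − 908040 + 1 = 1908.
p and q are the roots of t² − 1908t + 909947 = 0.
Discriminant: 1908² − 4·909947 = 3640464 − 3639788 = 676; √676 = 26.
q = (1908 − 26)/2 = 941, p = (1908 + 26)/2 = 967.
Check: 941 · 967 = 909947.

967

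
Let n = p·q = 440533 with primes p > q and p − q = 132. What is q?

601

Since p = q + 132, we have 440533 = q(q + 132), so q² + 132q − 440533 = 0.
Discriminant: 132² + 4·440533 = 17424 + 1762132 = 1779556; √1779556 = 1334.
q = (−132 + 1334)/2 = 601, and p = q + 132 = 733.
Check: 601 · 733 = 440533.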